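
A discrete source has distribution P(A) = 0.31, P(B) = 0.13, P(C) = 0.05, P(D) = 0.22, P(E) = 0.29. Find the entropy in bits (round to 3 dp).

2.121 bits

H = −Σ pᵢ log₂ pᵢ.
−0.31·log₂(0.31) = 0.5238
−0.13·log₂(0.13) = 0.3826
−0.05·log₂(0.05) = 0.2161
−0.22·log₂(0.22) = 0.4806
−0.29·log₂(0.29) = 0.5179
Sum ≈ 2.1210 → 2.121 bits.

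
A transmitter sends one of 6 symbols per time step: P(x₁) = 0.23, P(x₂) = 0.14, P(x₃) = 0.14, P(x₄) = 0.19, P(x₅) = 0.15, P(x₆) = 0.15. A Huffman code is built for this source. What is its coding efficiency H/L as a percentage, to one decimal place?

Entropy H = −Σ p log₂ p ≈ 2.5582 bits.
Huffman merges: 7/50+7/50→7/25; 3/20+3/20→3/10; 19/100+23/100→21/50; 7/25+3/10→29/50; 21/50+29/50→1. L = 129/50 ≈ 2.5800.
Efficiency = H/L = 2.5582/2.5800 = 99.2%.

99.2%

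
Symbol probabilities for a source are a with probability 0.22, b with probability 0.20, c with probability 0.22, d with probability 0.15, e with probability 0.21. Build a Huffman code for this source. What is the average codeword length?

Repeatedly combine the two least-probable nodes; the expected code length is the sum of the merged weights.
merge 3/20 + 1/5 → 7/20
merge 21/100 + 11/50 → 43/100
merge 11/50 + 7/20 → 57/100
merge 43/100 + 57/100 → 1
L = 7/20 + 43/100 + 57/100 + 1 = 47/20 = 2.35 bits/symbol.

2.35 bits/symbol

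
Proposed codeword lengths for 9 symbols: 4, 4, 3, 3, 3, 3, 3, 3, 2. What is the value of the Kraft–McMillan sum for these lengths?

1.125

With common denominator 2^4 = 16: Σ 2^(−ℓᵢ) = 1/16 + 1/16 + 2/16 + 2/16 + 2/16 + 2/16 + 2/16 + 2/16 + 4/16 = 18/16 = 1.125.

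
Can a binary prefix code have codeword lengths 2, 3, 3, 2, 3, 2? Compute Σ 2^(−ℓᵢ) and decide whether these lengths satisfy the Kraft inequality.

1.125; no

With common denominator 2^3 = 8: Σ 2^(−ℓᵢ) = 2/8 + 1/8 + 1/8 + 2/8 + 1/8 + 2/8 = 9/8 = 1.125.
Kraft's inequality requires Σ ≤ 1; here Σ = 1.125 > 1, so no such prefix code exists.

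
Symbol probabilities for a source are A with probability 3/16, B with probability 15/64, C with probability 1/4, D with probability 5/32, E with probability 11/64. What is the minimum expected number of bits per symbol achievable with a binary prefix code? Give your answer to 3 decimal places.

Repeatedly combine the two least-probable nodes; the expected code length is the sum of the merged weights.
merge 5/32 + 11/64 → 21/64
merge 3/16 + 15/64 → 27/64
merge 1/4 + 21/64 → 37/64
merge 27/64 + 37/64 → 1
L = 21/64 + 27/64 + 37/64 + 1 = 149/64 ≈ 2.328 bits/symbol.

2.328 bits/symbol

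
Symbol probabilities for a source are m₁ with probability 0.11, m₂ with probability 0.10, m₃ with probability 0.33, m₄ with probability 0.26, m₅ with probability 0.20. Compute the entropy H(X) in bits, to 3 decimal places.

H = −Σ pᵢ log₂ pᵢ.
−0.11·log₂(0.11) = 0.3503
−0.10·log₂(0.10) = 0.3322
−0.33·log₂(0.33) = 0.5278
−0.26·log₂(0.26) = 0.5053
−0.20·log₂(0.20) = 0.4644
Sum ≈ 2.1800 → 2.180 bits.

2.180 bits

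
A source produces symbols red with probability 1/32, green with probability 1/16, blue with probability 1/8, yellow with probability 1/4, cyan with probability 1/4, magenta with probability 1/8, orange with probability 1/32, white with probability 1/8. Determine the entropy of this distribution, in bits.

Each probability is a power of 1/2, so log₂(1/p) is an integer.
H = Σ p·log₂(1/p) = 1/32·5 + 1/16·4 + 1/8·3 + 1/4·2 + 1/4·2 + 1/8·3 + 1/32·5 + 1/8·3 = 2.6875 bits.

2.6875 bits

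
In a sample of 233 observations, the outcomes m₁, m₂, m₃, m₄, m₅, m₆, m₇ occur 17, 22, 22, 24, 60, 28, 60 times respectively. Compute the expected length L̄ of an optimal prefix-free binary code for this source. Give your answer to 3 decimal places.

Probabilities are the counts divided by 233.
Repeatedly combine the two least-probable nodes; the expected code length is the sum of the merged weights.
merge 17/233 + 22/233 → 39/233
merge 22/233 + 24/233 → 46/233
merge 28/233 + 39/233 → 67/233
merge 46/233 + 60/233 → 106/233
merge 60/233 + 67/233 → 127/233
merge 106/233 + 127/233 → 1
L = 39/233 + 46/233 + 67/233 + 106/233 + 127/233 + 1 = 618/233 ≈ 2.652 bits/symbol.

2.652 bits/symbol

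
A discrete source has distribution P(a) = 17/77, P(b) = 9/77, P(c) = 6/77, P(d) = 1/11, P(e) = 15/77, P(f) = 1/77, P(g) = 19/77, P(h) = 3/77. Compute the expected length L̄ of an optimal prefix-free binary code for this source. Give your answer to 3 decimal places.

2.714 bits/symbol

Repeatedly combine the two least-probable nodes; the expected code length is the sum of the merged weights.
merge 1/77 + 3/77 → 4/77
merge 4/77 + 6/77 → 10/77
merge 1/11 + 9/77 → 16/77
merge 10/77 + 15/77 → 25/77
merge 16/77 + 17/77 → 3/7
merge 19/77 + 25/77 → 4/7
merge 3/7 + 4/7 → 1
L = 4/77 + 10/77 + 16/77 + 25/77 + 3/7 + 4/7 + 1 = 19/7 ≈ 2.714 bits/symbol.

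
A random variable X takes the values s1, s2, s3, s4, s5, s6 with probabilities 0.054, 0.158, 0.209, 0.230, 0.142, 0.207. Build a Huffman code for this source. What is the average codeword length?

2.55 bits/symbol

Repeatedly combine the two least-probable nodes; the expected code length is the sum of the merged weights.
merge 27/500 + 71/500 → 49/250
merge 79/500 + 49/250 → 177/500
merge 207/1000 + 209/1000 → 52/125
merge 23/100 + 177/500 → 73/125
merge 52/125 + 73/125 → 1
L = 49/250 + 177/500 + 52/125 + 73/125 + 1 = 51/20 = 2.55 bits/symbol.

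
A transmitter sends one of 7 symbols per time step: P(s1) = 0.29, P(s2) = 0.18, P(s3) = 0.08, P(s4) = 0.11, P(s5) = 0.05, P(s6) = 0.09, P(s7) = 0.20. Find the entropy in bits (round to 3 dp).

H = −Σ pᵢ log₂ pᵢ.
−0.29·log₂(0.29) = 0.5179
−0.18·log₂(0.18) = 0.4453
−0.08·log₂(0.08) = 0.2915
−0.11·log₂(0.11) = 0.3503
−0.05·log₂(0.05) = 0.2161
−0.09·log₂(0.09) = 0.3127
−0.20·log₂(0.20) = 0.4644
Sum ≈ 2.5981 → 2.598 bits.

2.598 bits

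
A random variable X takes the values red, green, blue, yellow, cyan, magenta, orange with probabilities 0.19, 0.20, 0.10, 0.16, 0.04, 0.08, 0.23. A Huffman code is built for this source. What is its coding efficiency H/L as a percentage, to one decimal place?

Entropy H = −Σ p log₂ p ≈ 2.6398 bits.
Huffman merges: 1/25+2/25→3/25; 1/10+3/25→11/50; 4/25+19/100→7/20; 1/5+11/50→21/50; 23/100+7/20→29/50; 21/50+29/50→1. L = 269/100 ≈ 2.6900.
Efficiency = H/L = 2.6398/2.6900 = 98.1%.

98.1%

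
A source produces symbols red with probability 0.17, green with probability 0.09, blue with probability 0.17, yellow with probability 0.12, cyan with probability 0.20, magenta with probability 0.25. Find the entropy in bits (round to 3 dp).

H = −Σ pᵢ log₂ pᵢ.
−0.17·log₂(0.17) = 0.4346
−0.09·log₂(0.09) = 0.3127
−0.17·log₂(0.17) = 0.4346
−0.12·log₂(0.12) = 0.3671
−0.20·log₂(0.20) = 0.4644
−0.25·log₂(0.25) = 0.5000
Sum ≈ 2.5133 → 2.513 bits.

2.513 bits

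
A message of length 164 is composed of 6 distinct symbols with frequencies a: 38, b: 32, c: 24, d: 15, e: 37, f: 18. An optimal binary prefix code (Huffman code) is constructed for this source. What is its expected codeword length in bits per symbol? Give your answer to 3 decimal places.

2.543 bits/symbol

Probabilities are the counts divided by 164.
Repeatedly combine the two least-probable nodes; the expected code length is the sum of the merged weights.
merge 15/164 + 9/82 → 33/164
merge 6/41 + 8/41 → 14/41
merge 33/164 + 37/164 → 35/82
merge 19/82 + 14/41 → 47/82
merge 35/82 + 47/82 → 1
L = 33/164 + 14/41 + 35/82 + 47/82 + 1 = 417/164 ≈ 2.543 bits/symbol.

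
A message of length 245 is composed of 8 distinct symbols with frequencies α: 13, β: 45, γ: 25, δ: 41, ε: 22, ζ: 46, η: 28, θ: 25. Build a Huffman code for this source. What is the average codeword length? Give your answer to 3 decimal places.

2.955 bits/symbol

Probabilities are the counts divided by 245.
Repeatedly combine the two least-probable nodes; the expected code length is the sum of the merged weights.
merge 13/245 + 22/245 → 1/7
merge 5/49 + 5/49 → 10/49
merge 4/35 + 1/7 → 9/35
merge 41/245 + 9/49 → 86/245
merge 46/245 + 10/49 → 96/245
merge 9/35 + 86/245 → 149/245
merge 96/245 + 149/245 → 1
L = 1/7 + 10/49 + 9/35 + 86/245 + 96/245 + 149/245 + 1 = 724/245 ≈ 2.955 bits/symbol.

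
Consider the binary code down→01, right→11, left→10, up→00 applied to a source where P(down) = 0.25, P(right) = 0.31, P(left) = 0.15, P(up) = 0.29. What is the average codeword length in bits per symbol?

2 bits/symbol

L̄ = Σ pᵢ·ℓᵢ = 0.25·2 + 0.31·2 + 0.15·2 + 0.29·2 = 2 bits/symbol.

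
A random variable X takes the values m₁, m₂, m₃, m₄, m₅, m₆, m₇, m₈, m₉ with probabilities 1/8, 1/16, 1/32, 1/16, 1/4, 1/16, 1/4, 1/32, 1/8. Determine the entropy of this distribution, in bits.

Each probability is a power of 1/2, so log₂(1/p) is an integer.
H = Σ p·log₂(1/p) = 1/8·3 + 1/16·4 + 1/32·5 + 1/16·4 + 1/4·2 + 1/16·4 + 1/4·2 + 1/32·5 + 1/8·3 = 2.8125 bits.

2.8125 bits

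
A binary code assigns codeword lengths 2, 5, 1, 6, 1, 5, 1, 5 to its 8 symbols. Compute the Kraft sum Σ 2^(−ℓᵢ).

With common denominator 2^6 = 64: Σ 2^(−ℓᵢ) = 16/64 + 2/64 + 32/64 + 1/64 + 32/64 + 2/64 + 32/64 + 2/64 = 119/64 = 1.859375.

1.859375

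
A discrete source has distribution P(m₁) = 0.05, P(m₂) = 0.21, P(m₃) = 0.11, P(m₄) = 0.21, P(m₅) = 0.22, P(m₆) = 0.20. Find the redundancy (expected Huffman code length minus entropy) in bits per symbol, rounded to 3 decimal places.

Entropy H = −Σ p log₂ p ≈ 2.4570 bits.
Huffman merges: 1/20+11/100→4/25; 4/25+1/5→9/25; 21/100+21/100→21/50; 11/50+9/25→29/50; 21/50+29/50→1. L = 63/25 ≈ 2.5200.
L − H = 2.5200 − 2.4570 = 0.063 bits.

0.063 bits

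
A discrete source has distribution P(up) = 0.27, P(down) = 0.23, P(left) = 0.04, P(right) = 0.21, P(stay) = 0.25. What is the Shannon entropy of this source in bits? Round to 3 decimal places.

2.156 bits

H = −Σ pᵢ log₂ pᵢ.
−0.27·log₂(0.27) = 0.5100
−0.23·log₂(0.23) = 0.4877
−0.04·log₂(0.04) = 0.1858
−0.21·log₂(0.21) = 0.4728
−0.25·log₂(0.25) = 0.5000
Sum ≈ 2.1563 → 2.156 bits.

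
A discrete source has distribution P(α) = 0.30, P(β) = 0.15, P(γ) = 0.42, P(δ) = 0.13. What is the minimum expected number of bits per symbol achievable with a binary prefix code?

Repeatedly combine the two least-probable nodes; the expected code length is the sum of the merged weights.
merge 13/100 + 3/20 → 7/25
merge 7/25 + 3/10 → 29/50
merge 21/50 + 29/50 → 1
L = 7/25 + 29/50 + 1 = 93/50 = 1.86 bits/symbol.

1.86 bits/symbol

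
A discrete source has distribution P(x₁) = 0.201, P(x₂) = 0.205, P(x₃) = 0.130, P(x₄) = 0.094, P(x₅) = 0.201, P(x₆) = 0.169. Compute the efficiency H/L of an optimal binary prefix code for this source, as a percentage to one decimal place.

Entropy H = −Σ p log₂ p ≈ 2.5360 bits.
Huffman merges: 47/500+13/100→28/125; 169/1000+201/1000→37/100; 201/1000+41/200→203/500; 28/125+37/100→297/500; 203/500+297/500→1. L = 1297/500 ≈ 2.5940.
Efficiency = H/L = 2.5360/2.5940 = 97.8%.

97.8%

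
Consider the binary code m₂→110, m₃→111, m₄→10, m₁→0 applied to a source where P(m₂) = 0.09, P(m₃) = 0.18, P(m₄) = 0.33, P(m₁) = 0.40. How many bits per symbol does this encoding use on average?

L̄ = Σ pᵢ·ℓᵢ = 0.09·3 + 0.18·3 + 0.33·2 + 0.40·1 = 1.87 bits/symbol.

1.87 bits/symbol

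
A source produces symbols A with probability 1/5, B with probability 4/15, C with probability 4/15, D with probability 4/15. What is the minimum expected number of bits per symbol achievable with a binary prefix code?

2 bits/symbol

Repeatedly combine the two least-probable nodes; the expected code length is the sum of the merged weights.
merge 1/5 + 4/15 → 7/15
merge 4/15 + 4/15 → 8/15
merge 7/15 + 8/15 → 1
L = 7/15 + 8/15 + 1 = 2 bits/symbol.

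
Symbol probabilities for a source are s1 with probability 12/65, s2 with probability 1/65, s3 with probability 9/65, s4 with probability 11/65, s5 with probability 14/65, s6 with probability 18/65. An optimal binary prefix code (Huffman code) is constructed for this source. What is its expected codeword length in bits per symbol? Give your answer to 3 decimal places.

2.477 bits/symbol

Repeatedly combine the two least-probable nodes; the expected code length is the sum of the merged weights.
merge 1/65 + 9/65 → 2/13
merge 2/13 + 11/65 → 21/65
merge 12/65 + 14/65 → 2/5
merge 18/65 + 21/65 → 3/5
merge 2/5 + 3/5 → 1
L = 2/13 + 21/65 + 2/5 + 3/5 + 1 = 161/65 ≈ 2.477 bits/symbol.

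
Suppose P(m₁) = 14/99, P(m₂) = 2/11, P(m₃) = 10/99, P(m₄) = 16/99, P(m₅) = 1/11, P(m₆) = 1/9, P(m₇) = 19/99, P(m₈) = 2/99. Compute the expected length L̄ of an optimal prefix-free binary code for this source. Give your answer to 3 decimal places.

2.919 bits/symbol

Repeatedly combine the two least-probable nodes; the expected code length is the sum of the merged weights.
merge 2/99 + 1/11 → 1/9
merge 10/99 + 1/9 → 7/33
merge 1/9 + 14/99 → 25/99
merge 16/99 + 2/11 → 34/99
merge 19/99 + 7/33 → 40/99
merge 25/99 + 34/99 → 59/99
merge 40/99 + 59/99 → 1
L = 1/9 + 7/33 + 25/99 + 34/99 + 40/99 + 59/99 + 1 = 289/99 ≈ 2.919 bits/symbol.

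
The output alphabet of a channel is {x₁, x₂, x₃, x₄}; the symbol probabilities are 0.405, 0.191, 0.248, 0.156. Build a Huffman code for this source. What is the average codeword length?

Repeatedly combine the two least-probable nodes; the expected code length is the sum of the merged weights.
merge 39/250 + 191/1000 → 347/1000
merge 31/125 + 347/1000 → 119/200
merge 81/200 + 119/200 → 1
L = 347/1000 + 119/200 + 1 = 971/500 = 1.942 bits/symbol.

1.942 bits/symbol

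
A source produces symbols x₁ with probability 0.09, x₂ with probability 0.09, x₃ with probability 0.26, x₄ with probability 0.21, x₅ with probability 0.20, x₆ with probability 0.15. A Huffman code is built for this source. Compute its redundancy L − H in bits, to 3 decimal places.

0.032 bits

Entropy H = −Σ p log₂ p ≈ 2.4783 bits.
Huffman merges: 9/100+9/100→9/50; 3/20+9/50→33/100; 1/5+21/100→41/100; 13/50+33/100→59/100; 41/100+59/100→1. L = 251/100 ≈ 2.5100.
L − H = 2.5100 − 2.4783 = 0.032 bits.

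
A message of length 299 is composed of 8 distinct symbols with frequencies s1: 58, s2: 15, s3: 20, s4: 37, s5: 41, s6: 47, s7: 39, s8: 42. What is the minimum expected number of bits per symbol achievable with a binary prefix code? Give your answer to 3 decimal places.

2.923 bits/symbol

Probabilities are the counts divided by 299.
Repeatedly combine the two least-probable nodes; the expected code length is the sum of the merged weights.
merge 15/299 + 20/299 → 35/299
merge 35/299 + 37/299 → 72/299
merge 3/23 + 41/299 → 80/299
merge 42/299 + 47/299 → 89/299
merge 58/299 + 72/299 → 10/23
merge 80/299 + 89/299 → 13/23
merge 10/23 + 13/23 → 1
L = 35/299 + 72/299 + 80/299 + 89/299 + 10/23 + 13/23 + 1 = 38/13 ≈ 2.923 bits/symbol.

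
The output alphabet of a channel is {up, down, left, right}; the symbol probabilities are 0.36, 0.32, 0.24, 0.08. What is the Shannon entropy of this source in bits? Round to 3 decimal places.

1.842 bits

H = −Σ pᵢ log₂ pᵢ.
−0.36·log₂(0.36) = 0.5306
−0.32·log₂(0.32) = 0.5260
−0.24·log₂(0.24) = 0.4941
−0.08·log₂(0.08) = 0.2915
Sum ≈ 1.8423 → 1.842 bits.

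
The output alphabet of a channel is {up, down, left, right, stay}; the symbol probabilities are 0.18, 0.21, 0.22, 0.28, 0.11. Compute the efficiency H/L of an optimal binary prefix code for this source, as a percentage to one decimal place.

Entropy H = −Σ p log₂ p ≈ 2.2632 bits.
Huffman merges: 11/100+9/50→29/100; 21/100+11/50→43/100; 7/25+29/100→57/100; 43/100+57/100→1. L = 229/100 ≈ 2.2900.
Efficiency = H/L = 2.2632/2.2900 = 98.8%.

98.8%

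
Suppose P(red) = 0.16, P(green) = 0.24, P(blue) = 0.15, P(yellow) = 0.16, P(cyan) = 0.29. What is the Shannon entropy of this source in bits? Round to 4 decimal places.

2.2686 bits

H = −Σ pᵢ log₂ pᵢ.
−0.16·log₂(0.16) = 0.4230
−0.24·log₂(0.24) = 0.4941
−0.15·log₂(0.15) = 0.4105
−0.16·log₂(0.16) = 0.4230
−0.29·log₂(0.29) = 0.5179
Sum ≈ 2.2686 → 2.2686 bits.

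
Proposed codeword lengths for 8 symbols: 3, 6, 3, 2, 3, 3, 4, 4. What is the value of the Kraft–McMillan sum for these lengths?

With common denominator 2^6 = 64: Σ 2^(−ℓᵢ) = 8/64 + 1/64 + 8/64 + 16/64 + 8/64 + 8/64 + 4/64 + 4/64 = 57/64 = 0.890625.

0.890625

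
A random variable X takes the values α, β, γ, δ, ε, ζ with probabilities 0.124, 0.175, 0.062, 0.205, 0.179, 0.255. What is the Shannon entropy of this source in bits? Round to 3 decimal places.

2.478 bits

H = −Σ pᵢ log₂ pᵢ.
−0.124·log₂(0.124) = 0.3734
−0.175·log₂(0.175) = 0.4401
−0.062·log₂(0.062) = 0.2487
−0.205·log₂(0.205) = 0.4687
−0.179·log₂(0.179) = 0.4443
−0.255·log₂(0.255) = 0.5027
Sum ≈ 2.4779 → 2.478 bits.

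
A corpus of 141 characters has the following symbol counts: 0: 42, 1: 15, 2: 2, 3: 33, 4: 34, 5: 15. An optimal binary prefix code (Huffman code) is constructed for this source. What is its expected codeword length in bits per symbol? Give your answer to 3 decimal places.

2.348 bits/symbol

Probabilities are the counts divided by 141.
Repeatedly combine the two least-probable nodes; the expected code length is the sum of the merged weights.
merge 2/141 + 5/47 → 17/141
merge 5/47 + 17/141 → 32/141
merge 32/141 + 11/47 → 65/141
merge 34/141 + 14/47 → 76/141
merge 65/141 + 76/141 → 1
L = 17/141 + 32/141 + 65/141 + 76/141 + 1 = 331/141 ≈ 2.348 bits/symbol.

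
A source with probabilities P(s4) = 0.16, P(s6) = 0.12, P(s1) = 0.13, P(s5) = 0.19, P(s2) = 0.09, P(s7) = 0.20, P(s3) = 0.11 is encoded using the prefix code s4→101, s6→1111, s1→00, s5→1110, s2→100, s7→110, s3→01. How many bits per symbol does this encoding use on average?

L̄ = Σ pᵢ·ℓᵢ = 0.16·3 + 0.12·4 + 0.13·2 + 0.19·4 + 0.09·3 + 0.20·3 + 0.11·2 = 3.07 bits/symbol.

3.07 bits/symbol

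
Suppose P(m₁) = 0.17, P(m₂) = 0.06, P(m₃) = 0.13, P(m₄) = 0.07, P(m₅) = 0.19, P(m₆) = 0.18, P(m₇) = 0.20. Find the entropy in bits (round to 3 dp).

H = −Σ pᵢ log₂ pᵢ.
−0.17·log₂(0.17) = 0.4346
−0.06·log₂(0.06) = 0.2435
−0.13·log₂(0.13) = 0.3826
−0.07·log₂(0.07) = 0.2686
−0.19·log₂(0.19) = 0.4552
−0.18·log₂(0.18) = 0.4453
−0.20·log₂(0.20) = 0.4644
Sum ≈ 2.6942 → 2.694 bits.

2.694 bits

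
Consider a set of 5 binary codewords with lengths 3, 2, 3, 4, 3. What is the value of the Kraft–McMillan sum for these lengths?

0.6875

With common denominator 2^4 = 16: Σ 2^(−ℓᵢ) = 2/16 + 4/16 + 2/16 + 1/16 + 2/16 = 11/16 = 0.6875.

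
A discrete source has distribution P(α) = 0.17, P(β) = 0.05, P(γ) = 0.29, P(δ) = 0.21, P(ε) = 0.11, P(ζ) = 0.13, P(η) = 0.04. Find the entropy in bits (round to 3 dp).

H = −Σ pᵢ log₂ pᵢ.
−0.17·log₂(0.17) = 0.4346
−0.05·log₂(0.05) = 0.2161
−0.29·log₂(0.29) = 0.5179
−0.21·log₂(0.21) = 0.4728
−0.11·log₂(0.11) = 0.3503
−0.13·log₂(0.13) = 0.3826
−0.04·log₂(0.04) = 0.1858
Sum ≈ 2.5601 → 2.560 bits.

2.560 bits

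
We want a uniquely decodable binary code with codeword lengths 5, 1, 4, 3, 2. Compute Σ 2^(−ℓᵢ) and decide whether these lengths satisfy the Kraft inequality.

0.96875; yes

With common denominator 2^5 = 32: Σ 2^(−ℓᵢ) = 1/32 + 16/32 + 2/32 + 4/32 + 8/32 = 31/32 = 0.96875.
Kraft's inequality requires Σ ≤ 1; here Σ = 0.96875 ≤ 1, so such a prefix code exists.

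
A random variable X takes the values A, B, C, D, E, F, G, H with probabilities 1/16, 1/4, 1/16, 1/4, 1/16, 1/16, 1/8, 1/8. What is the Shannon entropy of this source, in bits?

2.75 bits

Each probability is a power of 1/2, so log₂(1/p) is an integer.
H = Σ p·log₂(1/p) = 1/16·4 + 1/4·2 + 1/16·4 + 1/4·2 + 1/16·4 + 1/16·4 + 1/8·3 + 1/8·3 = 2.75 bits.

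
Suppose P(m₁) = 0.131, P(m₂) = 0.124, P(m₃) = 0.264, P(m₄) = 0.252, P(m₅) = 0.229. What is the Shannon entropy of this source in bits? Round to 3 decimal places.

H = −Σ pᵢ log₂ pᵢ.
−0.131·log₂(0.131) = 0.3841
−0.124·log₂(0.124) = 0.3734
−0.264·log₂(0.264) = 0.5072
−0.252·log₂(0.252) = 0.5011
−0.229·log₂(0.229) = 0.4870
Sum ≈ 2.2529 → 2.253 bits.

2.253 bits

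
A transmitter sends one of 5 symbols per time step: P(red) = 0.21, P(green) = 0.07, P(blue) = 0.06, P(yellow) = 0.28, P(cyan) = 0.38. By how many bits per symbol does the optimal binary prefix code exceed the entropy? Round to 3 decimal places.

Entropy H = −Σ p log₂ p ≈ 2.0296 bits.
Huffman merges: 3/50+7/100→13/100; 13/100+21/100→17/50; 7/25+17/50→31/50; 19/50+31/50→1. L = 209/100 ≈ 2.0900.
L − H = 2.0900 − 2.0296 = 0.060 bits.

0.060 bits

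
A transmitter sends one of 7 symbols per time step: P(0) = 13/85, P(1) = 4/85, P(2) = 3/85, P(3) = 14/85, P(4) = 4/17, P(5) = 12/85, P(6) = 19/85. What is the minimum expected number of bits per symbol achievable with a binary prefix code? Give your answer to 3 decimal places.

2.624 bits/symbol

Repeatedly combine the two least-probable nodes; the expected code length is the sum of the merged weights.
merge 3/85 + 4/85 → 7/85
merge 7/85 + 12/85 → 19/85
merge 13/85 + 14/85 → 27/85
merge 19/85 + 19/85 → 38/85
merge 4/17 + 27/85 → 47/85
merge 38/85 + 47/85 → 1
L = 7/85 + 19/85 + 27/85 + 38/85 + 47/85 + 1 = 223/85 ≈ 2.624 bits/symbol.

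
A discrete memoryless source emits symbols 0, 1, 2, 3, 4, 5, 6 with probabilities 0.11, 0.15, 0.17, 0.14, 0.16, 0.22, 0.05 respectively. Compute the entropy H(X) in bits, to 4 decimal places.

H = −Σ pᵢ log₂ pᵢ.
−0.11·log₂(0.11) = 0.3503
−0.15·log₂(0.15) = 0.4105
−0.17·log₂(0.17) = 0.4346
−0.14·log₂(0.14) = 0.3971
−0.16·log₂(0.16) = 0.4230
−0.22·log₂(0.22) = 0.4806
−0.05·log₂(0.05) = 0.2161
Sum ≈ 2.7122 → 2.7122 bits.

2.7122 bits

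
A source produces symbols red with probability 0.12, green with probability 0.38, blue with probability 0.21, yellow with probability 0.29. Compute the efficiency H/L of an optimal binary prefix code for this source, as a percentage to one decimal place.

96.8%

Entropy H = −Σ p log₂ p ≈ 1.8882 bits.
Huffman merges: 3/25+21/100→33/100; 29/100+33/100→31/50; 19/50+31/50→1. L = 39/20 ≈ 1.9500.
Efficiency = H/L = 1.8882/1.9500 = 96.8%.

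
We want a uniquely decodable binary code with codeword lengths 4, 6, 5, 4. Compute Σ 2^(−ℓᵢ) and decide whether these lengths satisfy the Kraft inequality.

With common denominator 2^6 = 64: Σ 2^(−ℓᵢ) = 4/64 + 1/64 + 2/64 + 4/64 = 11/64 = 0.171875.
Kraft's inequality requires Σ ≤ 1; here Σ = 0.171875 ≤ 1, so such a prefix code exists.

0.171875; yes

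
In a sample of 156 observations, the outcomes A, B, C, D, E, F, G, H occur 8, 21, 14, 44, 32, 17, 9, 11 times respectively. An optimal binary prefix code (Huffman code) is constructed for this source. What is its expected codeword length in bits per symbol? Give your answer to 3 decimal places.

Probabilities are the counts divided by 156.
Repeatedly combine the two least-probable nodes; the expected code length is the sum of the merged weights.
merge 2/39 + 3/52 → 17/156
merge 11/156 + 7/78 → 25/156
merge 17/156 + 17/156 → 17/78
merge 7/52 + 25/156 → 23/78
merge 8/39 + 17/78 → 11/26
merge 11/39 + 23/78 → 15/26
merge 11/26 + 15/26 → 1
L = 17/156 + 25/156 + 17/78 + 23/78 + 11/26 + 15/26 + 1 = 217/78 ≈ 2.782 bits/symbol.

2.782 bits/symbol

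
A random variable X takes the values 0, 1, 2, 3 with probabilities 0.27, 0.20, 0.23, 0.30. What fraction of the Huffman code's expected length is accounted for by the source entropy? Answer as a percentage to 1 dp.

Entropy H = −Σ p log₂ p ≈ 1.9832 bits.
Huffman merges: 1/5+23/100→43/100; 27/100+3/10→57/100; 43/100+57/100→1. L = 2 ≈ 2.0000.
Efficiency = H/L = 1.9832/2.0000 = 99.2%.

99.2%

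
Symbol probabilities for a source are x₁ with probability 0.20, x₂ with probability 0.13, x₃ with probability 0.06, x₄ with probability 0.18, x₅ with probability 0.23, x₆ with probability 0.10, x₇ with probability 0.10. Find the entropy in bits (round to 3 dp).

H = −Σ pᵢ log₂ pᵢ.
−0.20·log₂(0.20) = 0.4644
−0.13·log₂(0.13) = 0.3826
−0.06·log₂(0.06) = 0.2435
−0.18·log₂(0.18) = 0.4453
−0.23·log₂(0.23) = 0.4877
−0.10·log₂(0.10) = 0.3322
−0.10·log₂(0.10) = 0.3322
Sum ≈ 2.6879 → 2.688 bits.

2.688 bits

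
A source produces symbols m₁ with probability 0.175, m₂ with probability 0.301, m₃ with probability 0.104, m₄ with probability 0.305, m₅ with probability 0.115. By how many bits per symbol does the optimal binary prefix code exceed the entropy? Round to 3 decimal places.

Entropy H = −Σ p log₂ p ≈ 2.1824 bits.
Huffman merges: 13/125+23/200→219/1000; 7/40+219/1000→197/500; 301/1000+61/200→303/500; 197/500+303/500→1. L = 2219/1000 ≈ 2.2190.
L − H = 2.2190 − 2.1824 = 0.037 bits.

0.037 bits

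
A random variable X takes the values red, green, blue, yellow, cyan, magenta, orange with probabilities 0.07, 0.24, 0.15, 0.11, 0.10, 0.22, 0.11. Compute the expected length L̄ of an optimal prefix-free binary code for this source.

Repeatedly combine the two least-probable nodes; the expected code length is the sum of the merged weights.
merge 7/100 + 1/10 → 17/100
merge 11/100 + 11/100 → 11/50
merge 3/20 + 17/100 → 8/25
merge 11/50 + 11/50 → 11/25
merge 6/25 + 8/25 → 14/25
merge 11/25 + 14/25 → 1
L = 17/100 + 11/50 + 8/25 + 11/25 + 14/25 + 1 = 271/100 = 2.71 bits/symbol.

2.71 bits/symbol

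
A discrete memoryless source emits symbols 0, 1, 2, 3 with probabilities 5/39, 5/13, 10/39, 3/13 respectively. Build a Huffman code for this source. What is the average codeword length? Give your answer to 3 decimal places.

Repeatedly combine the two least-probable nodes; the expected code length is the sum of the merged weights.
merge 5/39 + 3/13 → 14/39
merge 10/39 + 14/39 → 8/13
merge 5/13 + 8/13 → 1
L = 14/39 + 8/13 + 1 = 77/39 ≈ 1.974 bits/symbol.

1.974 bits/symbol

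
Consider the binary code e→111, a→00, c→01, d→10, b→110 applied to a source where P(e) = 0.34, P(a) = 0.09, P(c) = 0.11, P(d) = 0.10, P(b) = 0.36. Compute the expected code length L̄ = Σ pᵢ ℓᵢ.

2.7 bits/symbol

L̄ = Σ pᵢ·ℓᵢ = 0.34·3 + 0.09·2 + 0.11·2 + 0.10·2 + 0.36·3 = 2.7 bits/symbol.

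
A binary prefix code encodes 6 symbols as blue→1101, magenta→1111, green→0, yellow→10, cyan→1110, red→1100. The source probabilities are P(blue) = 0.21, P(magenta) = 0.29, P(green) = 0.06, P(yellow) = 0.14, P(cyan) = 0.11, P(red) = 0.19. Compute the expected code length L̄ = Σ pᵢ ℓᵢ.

L̄ = Σ pᵢ·ℓᵢ = 0.21·4 + 0.29·4 + 0.06·1 + 0.14·2 + 0.11·4 + 0.19·4 = 3.54 bits/symbol.

3.54 bits/symbol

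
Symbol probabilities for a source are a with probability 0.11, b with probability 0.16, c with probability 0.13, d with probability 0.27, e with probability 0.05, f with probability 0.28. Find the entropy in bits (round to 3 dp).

H = −Σ pᵢ log₂ pᵢ.
−0.11·log₂(0.11) = 0.3503
−0.16·log₂(0.16) = 0.4230
−0.13·log₂(0.13) = 0.3826
−0.27·log₂(0.27) = 0.5100
−0.05·log₂(0.05) = 0.2161
−0.28·log₂(0.28) = 0.5142
Sum ≈ 2.3963 → 2.396 bits.

2.396 bits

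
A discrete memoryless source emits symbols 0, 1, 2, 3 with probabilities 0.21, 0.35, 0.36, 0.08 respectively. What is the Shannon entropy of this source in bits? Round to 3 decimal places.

1.825 bits

H = −Σ pᵢ log₂ pᵢ.
−0.21·log₂(0.21) = 0.4728
−0.35·log₂(0.35) = 0.5301
−0.36·log₂(0.36) = 0.5306
−0.08·log₂(0.08) = 0.2915
Sum ≈ 1.8250 → 1.825 bits.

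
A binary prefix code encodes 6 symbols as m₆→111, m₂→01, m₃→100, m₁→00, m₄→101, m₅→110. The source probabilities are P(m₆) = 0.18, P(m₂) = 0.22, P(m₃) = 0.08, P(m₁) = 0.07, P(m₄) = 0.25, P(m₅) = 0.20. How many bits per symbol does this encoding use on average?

L̄ = Σ pᵢ·ℓᵢ = 0.18·3 + 0.22·2 + 0.08·3 + 0.07·2 + 0.25·3 + 0.20·3 = 2.71 bits/symbol.

2.71 bits/symbol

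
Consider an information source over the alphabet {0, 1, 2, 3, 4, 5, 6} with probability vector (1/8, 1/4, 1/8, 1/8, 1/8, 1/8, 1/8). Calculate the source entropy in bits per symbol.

Each probability is a power of 1/2, so log₂(1/p) is an integer.
H = Σ p·log₂(1/p) = 1/8·3 + 1/4·2 + 1/8·3 + 1/8·3 + 1/8·3 + 1/8·3 + 1/8·3 = 2.75 bits.

2.75 bits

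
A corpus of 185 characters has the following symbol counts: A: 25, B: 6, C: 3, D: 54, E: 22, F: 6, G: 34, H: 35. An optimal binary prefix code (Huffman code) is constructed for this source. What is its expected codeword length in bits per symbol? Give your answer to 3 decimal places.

2.649 bits/symbol

Probabilities are the counts divided by 185.
Repeatedly combine the two least-probable nodes; the expected code length is the sum of the merged weights.
merge 3/185 + 6/185 → 9/185
merge 6/185 + 9/185 → 3/37
merge 3/37 + 22/185 → 1/5
merge 5/37 + 34/185 → 59/185
merge 7/37 + 1/5 → 72/185
merge 54/185 + 59/185 → 113/185
merge 72/185 + 113/185 → 1
L = 9/185 + 3/37 + 1/5 + 59/185 + 72/185 + 113/185 + 1 = 98/37 ≈ 2.649 bits/symbol.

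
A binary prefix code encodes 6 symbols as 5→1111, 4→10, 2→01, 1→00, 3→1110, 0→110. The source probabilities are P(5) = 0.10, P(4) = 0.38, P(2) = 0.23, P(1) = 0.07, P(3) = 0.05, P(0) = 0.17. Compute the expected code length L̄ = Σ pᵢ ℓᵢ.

2.47 bits/symbol

L̄ = Σ pᵢ·ℓᵢ = 0.10·4 + 0.38·2 + 0.23·2 + 0.07·2 + 0.05·4 + 0.17·3 = 2.47 bits/symbol.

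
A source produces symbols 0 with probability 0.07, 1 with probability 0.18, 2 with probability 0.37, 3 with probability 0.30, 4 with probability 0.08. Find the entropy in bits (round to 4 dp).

H = −Σ pᵢ log₂ pᵢ.
−0.07·log₂(0.07) = 0.2686
−0.18·log₂(0.18) = 0.4453
−0.37·log₂(0.37) = 0.5307
−0.30·log₂(0.30) = 0.5211
−0.08·log₂(0.08) = 0.2915
Sum ≈ 2.0572 → 2.0572 bits.

2.0572 bits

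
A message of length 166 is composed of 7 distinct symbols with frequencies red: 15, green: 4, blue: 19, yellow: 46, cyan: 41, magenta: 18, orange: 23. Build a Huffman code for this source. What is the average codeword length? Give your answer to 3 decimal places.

2.590 bits/symbol

Probabilities are the counts divided by 166.
Repeatedly combine the two least-probable nodes; the expected code length is the sum of the merged weights.
merge 2/83 + 15/166 → 19/166
merge 9/83 + 19/166 → 37/166
merge 19/166 + 23/166 → 21/83
merge 37/166 + 41/166 → 39/83
merge 21/83 + 23/83 → 44/83
merge 39/83 + 44/83 → 1
L = 19/166 + 37/166 + 21/83 + 39/83 + 44/83 + 1 = 215/83 ≈ 2.590 bits/symbol.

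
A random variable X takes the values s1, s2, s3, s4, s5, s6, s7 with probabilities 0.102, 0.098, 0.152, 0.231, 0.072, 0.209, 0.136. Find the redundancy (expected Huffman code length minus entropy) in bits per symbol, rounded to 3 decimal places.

Entropy H = −Σ p log₂ p ≈ 2.7025 bits.
Huffman merges: 9/125+49/500→17/100; 51/500+17/125→119/500; 19/125+17/100→161/500; 209/1000+231/1000→11/25; 119/500+161/500→14/25; 11/25+14/25→1. L = 273/100 ≈ 2.7300.
L − H = 2.7300 − 2.7025 = 0.027 bits.

0.027 bits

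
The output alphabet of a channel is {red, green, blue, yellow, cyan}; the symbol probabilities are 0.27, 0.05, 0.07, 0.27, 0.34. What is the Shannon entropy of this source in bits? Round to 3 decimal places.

H = −Σ pᵢ log₂ pᵢ.
−0.27·log₂(0.27) = 0.5100
−0.05·log₂(0.05) = 0.2161
−0.07·log₂(0.07) = 0.2686
−0.27·log₂(0.27) = 0.5100
−0.34·log₂(0.34) = 0.5292
Sum ≈ 2.0339 → 2.034 bits.

2.034 bits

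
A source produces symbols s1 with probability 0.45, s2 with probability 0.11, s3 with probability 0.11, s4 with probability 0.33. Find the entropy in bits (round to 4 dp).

1.7468 bits

H = −Σ pᵢ log₂ pᵢ.
−0.45·log₂(0.45) = 0.5184
−0.11·log₂(0.11) = 0.3503
−0.11·log₂(0.11) = 0.3503
−0.33·log₂(0.33) = 0.5278
Sum ≈ 1.7468 → 1.7468 bits.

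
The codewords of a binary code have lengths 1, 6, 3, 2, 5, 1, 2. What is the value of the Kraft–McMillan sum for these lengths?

With common denominator 2^6 = 64: Σ 2^(−ℓᵢ) = 32/64 + 1/64 + 8/64 + 16/64 + 2/64 + 32/64 + 16/64 = 107/64 = 1.671875.

1.671875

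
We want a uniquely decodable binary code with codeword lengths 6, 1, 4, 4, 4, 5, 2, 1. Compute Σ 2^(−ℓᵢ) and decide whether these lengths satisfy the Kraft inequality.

With common denominator 2^6 = 64: Σ 2^(−ℓᵢ) = 1/64 + 32/64 + 4/64 + 4/64 + 4/64 + 2/64 + 16/64 + 32/64 = 95/64 = 1.484375.
Kraft's inequality requires Σ ≤ 1; here Σ = 1.484375 > 1, so no such prefix code exists.

1.484375; no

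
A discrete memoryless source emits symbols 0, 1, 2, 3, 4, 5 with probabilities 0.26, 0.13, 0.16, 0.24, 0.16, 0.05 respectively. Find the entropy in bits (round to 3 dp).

H = −Σ pᵢ log₂ pᵢ.
−0.26·log₂(0.26) = 0.5053
−0.13·log₂(0.13) = 0.3826
−0.16·log₂(0.16) = 0.4230
−0.24·log₂(0.24) = 0.4941
−0.16·log₂(0.16) = 0.4230
−0.05·log₂(0.05) = 0.2161
Sum ≈ 2.4442 → 2.444 bits.

2.444 bits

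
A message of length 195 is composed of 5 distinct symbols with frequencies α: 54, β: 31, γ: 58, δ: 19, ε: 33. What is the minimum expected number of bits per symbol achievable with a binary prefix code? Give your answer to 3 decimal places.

2.256 bits/symbol

Probabilities are the counts divided by 195.
Repeatedly combine the two least-probable nodes; the expected code length is the sum of the merged weights.
merge 19/195 + 31/195 → 10/39
merge 11/65 + 10/39 → 83/195
merge 18/65 + 58/195 → 112/195
merge 83/195 + 112/195 → 1
L = 10/39 + 83/195 + 112/195 + 1 = 88/39 ≈ 2.256 bits/symbol.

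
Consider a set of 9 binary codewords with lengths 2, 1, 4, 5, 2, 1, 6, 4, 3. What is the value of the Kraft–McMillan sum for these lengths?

With common denominator 2^6 = 64: Σ 2^(−ℓᵢ) = 16/64 + 32/64 + 4/64 + 2/64 + 16/64 + 32/64 + 1/64 + 4/64 + 8/64 = 115/64 = 1.796875.

1.796875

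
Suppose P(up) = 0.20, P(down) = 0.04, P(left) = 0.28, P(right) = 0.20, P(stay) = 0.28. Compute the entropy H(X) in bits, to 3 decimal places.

H = −Σ pᵢ log₂ pᵢ.
−0.20·log₂(0.20) = 0.4644
−0.04·log₂(0.04) = 0.1858
−0.28·log₂(0.28) = 0.5142
−0.20·log₂(0.20) = 0.4644
−0.28·log₂(0.28) = 0.5142
Sum ≈ 2.1430 → 2.143 bits.

2.143 bits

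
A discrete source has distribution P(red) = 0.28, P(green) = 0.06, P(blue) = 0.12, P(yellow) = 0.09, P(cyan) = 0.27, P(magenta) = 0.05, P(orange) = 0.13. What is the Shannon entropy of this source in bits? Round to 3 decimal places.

H = −Σ pᵢ log₂ pᵢ.
−0.28·log₂(0.28) = 0.5142
−0.06·log₂(0.06) = 0.2435
−0.12·log₂(0.12) = 0.3671
−0.09·log₂(0.09) = 0.3127
−0.27·log₂(0.27) = 0.5100
−0.05·log₂(0.05) = 0.2161
−0.13·log₂(0.13) = 0.3826
Sum ≈ 2.5462 → 2.546 bits.

2.546 bits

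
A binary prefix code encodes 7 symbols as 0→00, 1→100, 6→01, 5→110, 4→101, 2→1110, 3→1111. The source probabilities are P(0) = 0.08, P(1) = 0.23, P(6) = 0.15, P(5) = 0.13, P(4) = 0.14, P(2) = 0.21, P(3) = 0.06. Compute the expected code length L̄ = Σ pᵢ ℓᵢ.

L̄ = Σ pᵢ·ℓᵢ = 0.08·2 + 0.23·3 + 0.15·2 + 0.13·3 + 0.14·3 + 0.21·4 + 0.06·4 = 3.04 bits/symbol.

3.04 bits/symbol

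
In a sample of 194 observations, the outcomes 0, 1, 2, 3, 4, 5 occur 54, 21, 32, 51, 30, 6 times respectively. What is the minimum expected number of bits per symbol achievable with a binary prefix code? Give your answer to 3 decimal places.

Probabilities are the counts divided by 194.
Repeatedly combine the two least-probable nodes; the expected code length is the sum of the merged weights.
merge 3/97 + 21/194 → 27/194
merge 27/194 + 15/97 → 57/194
merge 16/97 + 51/194 → 83/194
merge 27/97 + 57/194 → 111/194
merge 83/194 + 111/194 → 1
L = 27/194 + 57/194 + 83/194 + 111/194 + 1 = 236/97 ≈ 2.433 bits/symbol.

2.433 bits/symbol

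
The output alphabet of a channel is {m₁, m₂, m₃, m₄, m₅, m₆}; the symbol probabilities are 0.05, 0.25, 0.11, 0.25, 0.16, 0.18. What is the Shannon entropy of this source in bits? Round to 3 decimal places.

H = −Σ pᵢ log₂ pᵢ.
−0.05·log₂(0.05) = 0.2161
−0.25·log₂(0.25) = 0.5000
−0.11·log₂(0.11) = 0.3503
−0.25·log₂(0.25) = 0.5000
−0.16·log₂(0.16) = 0.4230
−0.18·log₂(0.18) = 0.4453
Sum ≈ 2.4347 → 2.435 bits.

2.435 bits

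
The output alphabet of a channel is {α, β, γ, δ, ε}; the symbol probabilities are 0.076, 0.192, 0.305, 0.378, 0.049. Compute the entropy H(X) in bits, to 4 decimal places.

2.0059 bits

H = −Σ pᵢ log₂ pᵢ.
−0.076·log₂(0.076) = 0.2826
−0.192·log₂(0.192) = 0.4571
−0.305·log₂(0.305) = 0.5225
−0.378·log₂(0.378) = 0.5305
−0.049·log₂(0.049) = 0.2132
Sum ≈ 2.0059 → 2.0059 bits.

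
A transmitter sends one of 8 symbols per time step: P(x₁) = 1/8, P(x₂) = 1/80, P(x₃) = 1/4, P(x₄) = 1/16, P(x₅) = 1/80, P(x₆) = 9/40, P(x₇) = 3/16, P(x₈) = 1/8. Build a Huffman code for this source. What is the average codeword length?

Repeatedly combine the two least-probable nodes; the expected code length is the sum of the merged weights.
merge 1/80 + 1/80 → 1/40
merge 1/40 + 1/16 → 7/80
merge 7/80 + 1/8 → 17/80
merge 1/8 + 3/16 → 5/16
merge 17/80 + 9/40 → 7/16
merge 1/4 + 5/16 → 9/16
merge 7/16 + 9/16 → 1
L = 1/40 + 7/80 + 17/80 + 5/16 + 7/16 + 9/16 + 1 = 211/80 = 2.6375 bits/symbol.

2.6375 bits/symbol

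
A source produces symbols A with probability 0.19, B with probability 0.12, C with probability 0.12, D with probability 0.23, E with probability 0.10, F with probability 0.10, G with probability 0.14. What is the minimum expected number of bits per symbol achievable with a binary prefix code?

Repeatedly combine the two least-probable nodes; the expected code length is the sum of the merged weights.
merge 1/10 + 1/10 → 1/5
merge 3/25 + 3/25 → 6/25
merge 7/50 + 19/100 → 33/100
merge 1/5 + 23/100 → 43/100
merge 6/25 + 33/100 → 57/100
merge 43/100 + 57/100 → 1
L = 1/5 + 6/25 + 33/100 + 43/100 + 57/100 + 1 = 277/100 = 2.77 bits/symbol.

2.77 bits/symbol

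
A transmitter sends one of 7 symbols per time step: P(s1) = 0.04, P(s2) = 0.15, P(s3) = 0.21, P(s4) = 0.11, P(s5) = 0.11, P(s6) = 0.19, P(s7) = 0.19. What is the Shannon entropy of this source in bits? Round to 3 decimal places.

H = −Σ pᵢ log₂ pᵢ.
−0.04·log₂(0.04) = 0.1858
−0.15·log₂(0.15) = 0.4105
−0.21·log₂(0.21) = 0.4728
−0.11·log₂(0.11) = 0.3503
−0.11·log₂(0.11) = 0.3503
−0.19·log₂(0.19) = 0.4552
−0.19·log₂(0.19) = 0.4552
Sum ≈ 2.6801 → 2.680 bits.

2.680 bits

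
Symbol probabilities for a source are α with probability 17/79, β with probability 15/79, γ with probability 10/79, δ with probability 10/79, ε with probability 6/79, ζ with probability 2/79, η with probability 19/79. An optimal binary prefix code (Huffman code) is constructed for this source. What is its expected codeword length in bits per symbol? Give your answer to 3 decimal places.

2.646 bits/symbol

Repeatedly combine the two least-probable nodes; the expected code length is the sum of the merged weights.
merge 2/79 + 6/79 → 8/79
merge 8/79 + 10/79 → 18/79
merge 10/79 + 15/79 → 25/79
merge 17/79 + 18/79 → 35/79
merge 19/79 + 25/79 → 44/79
merge 35/79 + 44/79 → 1
L = 8/79 + 18/79 + 25/79 + 35/79 + 44/79 + 1 = 209/79 ≈ 2.646 bits/symbol.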